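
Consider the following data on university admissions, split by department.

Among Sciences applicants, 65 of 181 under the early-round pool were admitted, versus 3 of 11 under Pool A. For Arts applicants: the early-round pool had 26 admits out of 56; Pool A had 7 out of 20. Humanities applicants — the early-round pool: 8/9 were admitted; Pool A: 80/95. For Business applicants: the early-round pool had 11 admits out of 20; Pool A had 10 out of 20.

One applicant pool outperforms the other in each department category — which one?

the early-round pool

Sciences: the early-round pool 65/181 = 35.9%, Pool A 3/11 = 27.3% → the early-round pool
Arts: the early-round pool 26/56 = 46.4%, Pool A 7/20 = 35.0% → the early-round pool
Humanities: the early-round pool 8/9 = 88.9%, Pool A 80/95 = 84.2% → the early-round pool
Business: the early-round pool 11/20 = 55.0%, Pool A 10/20 = 50.0% → the early-round pool
The early-round pool has the higher rate in all 4 groups.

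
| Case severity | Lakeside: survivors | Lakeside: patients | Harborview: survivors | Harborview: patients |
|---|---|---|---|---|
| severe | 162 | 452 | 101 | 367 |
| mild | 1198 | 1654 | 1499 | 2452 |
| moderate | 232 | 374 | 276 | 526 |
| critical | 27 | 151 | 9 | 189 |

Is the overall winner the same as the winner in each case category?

Severe: Lakeside 162/452 = 35.8%, Harborview 101/367 = 27.5% → Lakeside
Mild: Lakeside 1198/1654 = 72.4%, Harborview 1499/2452 = 61.1% → Lakeside
Moderate: Lakeside 232/374 = 62.0%, Harborview 276/526 = 52.5% → Lakeside
Critical: Lakeside 27/151 = 17.9%, Harborview 9/189 = 4.8% → Lakeside
Overall: Lakeside 1619/2631 = 61.5%, Harborview 1885/3534 = 53.3% → Lakeside
Lakeside wins overall and in every case group — no reversal.

Yes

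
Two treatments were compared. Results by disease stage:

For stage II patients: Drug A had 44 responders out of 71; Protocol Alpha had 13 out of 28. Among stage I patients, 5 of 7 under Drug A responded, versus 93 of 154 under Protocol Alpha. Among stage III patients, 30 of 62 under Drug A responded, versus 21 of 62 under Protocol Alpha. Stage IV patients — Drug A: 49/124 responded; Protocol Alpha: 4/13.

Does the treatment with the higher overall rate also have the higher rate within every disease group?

Stage II: Drug A 44/71 = 62.0%, Protocol Alpha 13/28 = 46.4% → Drug A
Stage I: Drug A 5/7 = 71.4%, Protocol Alpha 93/154 = 60.4% → Drug A
Stage III: Drug A 30/62 = 48.4%, Protocol Alpha 21/62 = 33.9% → Drug A
Stage IV: Drug A 49/124 = 39.5%, Protocol Alpha 4/13 = 30.8% → Drug A
Overall: Drug A 128/264 = 48.5%, Protocol Alpha 131/257 = 51.0% → Protocol Alpha
Drug A wins each disease group but Protocol Alpha wins overall — the comparison reverses. Drug A's patients skew toward stage IV, which has a lower base rate.

No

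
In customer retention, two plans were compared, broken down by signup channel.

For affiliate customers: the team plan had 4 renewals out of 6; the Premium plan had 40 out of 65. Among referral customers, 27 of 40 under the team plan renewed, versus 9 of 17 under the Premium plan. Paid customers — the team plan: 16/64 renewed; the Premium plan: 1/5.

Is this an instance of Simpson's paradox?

Affiliate: the team plan 4/6 = 66.7%, the Premium plan 40/65 = 61.5% → the team plan
Referral: the team plan 27/40 = 67.5%, the Premium plan 9/17 = 52.9% → the team plan
Paid: the team plan 16/64 = 25.0%, the Premium plan 1/5 = 20.0% → the team plan
Overall: the team plan 47/110 = 42.7%, the Premium plan 50/87 = 57.5% → the Premium plan
The team plan wins each signup group but the Premium plan wins overall — the comparison reverses. The team plan's customers skew toward paid, which has a lower base rate.

Yes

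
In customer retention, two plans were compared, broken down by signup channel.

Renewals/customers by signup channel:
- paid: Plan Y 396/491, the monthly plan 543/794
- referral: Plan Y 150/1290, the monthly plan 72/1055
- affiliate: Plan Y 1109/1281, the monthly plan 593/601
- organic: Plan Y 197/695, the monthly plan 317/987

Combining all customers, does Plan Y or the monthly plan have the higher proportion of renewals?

Plan Y

Paid: Plan Y 396/491 = 80.7%, the monthly plan 543/794 = 68.4% → Plan Y
Referral: Plan Y 150/1290 = 11.6%, the monthly plan 72/1055 = 6.8% → Plan Y
Affiliate: Plan Y 1109/1281 = 86.6%, the monthly plan 593/601 = 98.7% → the monthly plan
Organic: Plan Y 197/695 = 28.3%, the monthly plan 317/987 = 32.1% → the monthly plan
Overall: Plan Y 1852/3757 = 49.3%, the monthly plan 1525/3437 = 44.4% → Plan Y
(Neither sweeps every signup group, but Plan Y has the higher pooled rate.)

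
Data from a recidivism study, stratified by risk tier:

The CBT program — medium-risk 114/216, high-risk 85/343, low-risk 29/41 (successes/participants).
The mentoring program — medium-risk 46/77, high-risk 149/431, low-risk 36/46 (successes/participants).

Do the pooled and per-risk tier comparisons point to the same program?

Medium-risk: the CBT program 114/216 = 52.8%, the mentoring program 46/77 = 59.7% → the mentoring program
High-risk: the CBT program 85/343 = 24.8%, the mentoring program 149/431 = 34.6% → the mentoring program
Low-risk: the CBT program 29/41 = 70.7%, the mentoring program 36/46 = 78.3% → the mentoring program
Overall: the CBT program 228/600 = 38.0%, the mentoring program 231/554 = 41.7% → the mentoring program
The mentoring program wins overall and in every risk group — no reversal.

Yes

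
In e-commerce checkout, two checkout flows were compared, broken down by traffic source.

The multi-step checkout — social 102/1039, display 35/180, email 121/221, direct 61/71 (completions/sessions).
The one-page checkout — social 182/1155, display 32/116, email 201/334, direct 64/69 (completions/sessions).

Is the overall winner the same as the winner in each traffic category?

Social: the multi-step checkout 102/1039 = 9.8%, the one-page checkout 182/1155 = 15.8% → the one-page checkout
Display: the multi-step checkout 35/180 = 19.4%, the one-page checkout 32/116 = 27.6% → the one-page checkout
Email: the multi-step checkout 121/221 = 54.8%, the one-page checkout 201/334 = 60.2% → the one-page checkout
Direct: the multi-step checkout 61/71 = 85.9%, the one-page checkout 64/69 = 92.8% → the one-page checkout
Overall: the multi-step checkout 319/1511 = 21.1%, the one-page checkout 479/1674 = 28.6% → the one-page checkout
The one-page checkout wins overall and in every traffic group — no reversal.

Yes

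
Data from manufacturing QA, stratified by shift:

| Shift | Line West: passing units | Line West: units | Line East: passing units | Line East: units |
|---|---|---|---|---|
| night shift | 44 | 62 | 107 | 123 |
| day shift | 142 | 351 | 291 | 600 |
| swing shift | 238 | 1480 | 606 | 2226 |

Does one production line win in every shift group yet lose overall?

No

Night shift: Line West 44/62 = 71.0%, Line East 107/123 = 87.0% → Line East
Day shift: Line West 142/351 = 40.5%, Line East 291/600 = 48.5% → Line East
Swing shift: Line West 238/1480 = 16.1%, Line East 606/2226 = 27.2% → Line East
Overall: Line West 424/1893 = 22.4%, Line East 1004/2949 = 34.0% → Line East
Line East wins overall and in every shift group — no reversal.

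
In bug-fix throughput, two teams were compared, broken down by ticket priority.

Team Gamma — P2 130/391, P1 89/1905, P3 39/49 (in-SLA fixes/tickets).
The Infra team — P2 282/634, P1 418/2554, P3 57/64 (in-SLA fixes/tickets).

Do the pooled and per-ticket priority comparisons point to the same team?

P2: Team Gamma 130/391 = 33.2%, the Infra team 282/634 = 44.5% → the Infra team
P1: Team Gamma 89/1905 = 4.7%, the Infra team 418/2554 = 16.4% → the Infra team
P3: Team Gamma 39/49 = 79.6%, the Infra team 57/64 = 89.1% → the Infra team
Overall: Team Gamma 258/2345 = 11.0%, the Infra team 757/3252 = 23.3% → the Infra team
The Infra team wins overall and in every ticket group — no reversal.

Yes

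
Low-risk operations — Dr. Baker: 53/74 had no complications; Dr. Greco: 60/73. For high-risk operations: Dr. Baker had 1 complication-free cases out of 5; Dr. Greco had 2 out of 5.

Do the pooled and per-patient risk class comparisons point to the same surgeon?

Yes

Low-risk: Dr. Baker 53/74 = 71.6%, Dr. Greco 60/73 = 82.2% → Dr. Greco
High-risk: Dr. Baker 1/5 = 20.0%, Dr. Greco 2/5 = 40.0% → Dr. Greco
Overall: Dr. Baker 54/79 = 68.4%, Dr. Greco 62/78 = 79.5% → Dr. Greco
Dr. Greco wins overall and in every patient risk group — no reversal.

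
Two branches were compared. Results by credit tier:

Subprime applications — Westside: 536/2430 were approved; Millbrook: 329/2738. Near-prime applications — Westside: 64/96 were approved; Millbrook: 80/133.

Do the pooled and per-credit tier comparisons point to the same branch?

Subprime: Westside 536/2430 = 22.1%, Millbrook 329/2738 = 12.0% → Westside
Near-prime: Westside 64/96 = 66.7%, Millbrook 80/133 = 60.2% → Westside
Overall: Westside 600/2526 = 23.8%, Millbrook 409/2871 = 14.2% → Westside
Westside wins overall and in every credit group — no reversal.

Yes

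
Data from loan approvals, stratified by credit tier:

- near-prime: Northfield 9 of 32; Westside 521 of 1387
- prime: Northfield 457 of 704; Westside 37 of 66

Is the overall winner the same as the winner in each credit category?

No

Near-prime: Northfield 9/32 = 28.1%, Westside 521/1387 = 37.6% → Westside
Prime: Northfield 457/704 = 64.9%, Westside 37/66 = 56.1% → Northfield
Overall: Northfield 466/736 = 63.3%, Westside 558/1453 = 38.4% → Northfield
Neither sweeps: Northfield wins 1 of 2 groups, Westside wins 1. Northfield wins overall but not every group — no Simpson reversal.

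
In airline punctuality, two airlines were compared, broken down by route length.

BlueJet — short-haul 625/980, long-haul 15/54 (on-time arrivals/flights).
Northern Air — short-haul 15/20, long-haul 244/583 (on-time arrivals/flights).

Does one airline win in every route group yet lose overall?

Short-haul: BlueJet 625/980 = 63.8%, Northern Air 15/20 = 75.0% → Northern Air
Long-haul: BlueJet 15/54 = 27.8%, Northern Air 244/583 = 41.9% → Northern Air
Overall: BlueJet 640/1034 = 61.9%, Northern Air 259/603 = 43.0% → BlueJet
Northern Air wins each route group but BlueJet wins overall — the comparison reverses. Northern Air's flights skew toward long-haul, which has a lower base rate.

Yes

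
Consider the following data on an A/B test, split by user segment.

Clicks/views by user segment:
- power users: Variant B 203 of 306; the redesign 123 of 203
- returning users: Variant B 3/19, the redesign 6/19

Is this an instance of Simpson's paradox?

No

Power users: Variant B 203/306 = 66.3%, the redesign 123/203 = 60.6% → Variant B
Returning users: Variant B 3/19 = 15.8%, the redesign 6/19 = 31.6% → the redesign
Overall: Variant B 206/325 = 63.4%, the redesign 129/222 = 58.1% → Variant B
Neither sweeps: Variant B wins 1 of 2 groups, the redesign wins 1. Variant B wins overall but not every group — no Simpson reversal.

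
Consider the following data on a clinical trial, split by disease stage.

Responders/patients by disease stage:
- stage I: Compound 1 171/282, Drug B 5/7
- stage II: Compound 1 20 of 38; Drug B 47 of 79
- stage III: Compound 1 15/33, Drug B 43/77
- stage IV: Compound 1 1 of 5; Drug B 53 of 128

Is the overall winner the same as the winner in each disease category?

No

Stage I: Compound 1 171/282 = 60.6%, Drug B 5/7 = 71.4% → Drug B
Stage II: Compound 1 20/38 = 52.6%, Drug B 47/79 = 59.5% → Drug B
Stage III: Compound 1 15/33 = 45.5%, Drug B 43/77 = 55.8% → Drug B
Stage IV: Compound 1 1/5 = 20.0%, Drug B 53/128 = 41.4% → Drug B
Overall: Compound 1 207/358 = 57.8%, Drug B 148/291 = 50.9% → Compound 1
Drug B wins each disease group but Compound 1 wins overall — the comparison reverses. Drug B's patients skew toward stage IV, which has a lower base rate.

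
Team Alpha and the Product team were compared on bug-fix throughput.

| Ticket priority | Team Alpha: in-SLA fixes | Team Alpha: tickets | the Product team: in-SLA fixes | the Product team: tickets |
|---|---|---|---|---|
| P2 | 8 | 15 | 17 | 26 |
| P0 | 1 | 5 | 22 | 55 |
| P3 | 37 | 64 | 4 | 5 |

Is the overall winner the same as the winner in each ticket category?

P2: Team Alpha 8/15 = 53.3%, the Product team 17/26 = 65.4% → the Product team
P0: Team Alpha 1/5 = 20.0%, the Product team 22/55 = 40.0% → the Product team
P3: Team Alpha 37/64 = 57.8%, the Product team 4/5 = 80.0% → the Product team
Overall: Team Alpha 46/84 = 54.8%, the Product team 43/86 = 50.0% → Team Alpha
The Product team wins each ticket group but Team Alpha wins overall — the comparison reverses. The Product team's tickets skew toward P0, which has a lower base rate.

No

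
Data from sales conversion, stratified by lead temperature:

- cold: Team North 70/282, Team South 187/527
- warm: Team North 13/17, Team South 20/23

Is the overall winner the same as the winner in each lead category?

Yes

Cold: Team North 70/282 = 24.8%, Team South 187/527 = 35.5% → Team South
Warm: Team North 13/17 = 76.5%, Team South 20/23 = 87.0% → Team South
Overall: Team North 83/299 = 27.8%, Team South 207/550 = 37.6% → Team South
Team South wins overall and in every lead group — no reversal.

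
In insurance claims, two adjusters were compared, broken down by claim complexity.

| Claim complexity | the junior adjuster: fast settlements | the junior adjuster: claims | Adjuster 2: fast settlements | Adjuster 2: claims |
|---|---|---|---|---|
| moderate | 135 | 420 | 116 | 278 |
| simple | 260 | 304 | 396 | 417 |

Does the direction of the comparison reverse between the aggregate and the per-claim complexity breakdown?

No

Moderate: the junior adjuster 135/420 = 32.1%, Adjuster 2 116/278 = 41.7% → Adjuster 2
Simple: the junior adjuster 260/304 = 85.5%, Adjuster 2 396/417 = 95.0% → Adjuster 2
Overall: the junior adjuster 395/724 = 54.6%, Adjuster 2 512/695 = 73.7% → Adjuster 2
Adjuster 2 wins overall and in every claim group — no reversal.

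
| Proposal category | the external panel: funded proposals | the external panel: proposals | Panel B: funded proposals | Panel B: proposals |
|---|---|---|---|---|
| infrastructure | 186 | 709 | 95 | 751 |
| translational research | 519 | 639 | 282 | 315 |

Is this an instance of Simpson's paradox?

Infrastructure: the external panel 186/709 = 26.2%, Panel B 95/751 = 12.6% → the external panel
Translational research: the external panel 519/639 = 81.2%, Panel B 282/315 = 89.5% → Panel B
Overall: the external panel 705/1348 = 52.3%, Panel B 377/1066 = 35.4% → the external panel
Neither sweeps: the external panel wins 1 of 2 groups, Panel B wins 1. The external panel wins overall but not every group — no Simpson reversal.

No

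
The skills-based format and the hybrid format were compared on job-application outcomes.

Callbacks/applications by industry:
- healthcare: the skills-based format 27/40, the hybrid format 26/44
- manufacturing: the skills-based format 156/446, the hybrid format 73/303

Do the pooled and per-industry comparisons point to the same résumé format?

Yes

Healthcare: the skills-based format 27/40 = 67.5%, the hybrid format 26/44 = 59.1% → the skills-based format
Manufacturing: the skills-based format 156/446 = 35.0%, the hybrid format 73/303 = 24.1% → the skills-based format
Overall: the skills-based format 183/486 = 37.7%, the hybrid format 99/347 = 28.5% → the skills-based format
The skills-based format wins overall and in every industry group — no reversal.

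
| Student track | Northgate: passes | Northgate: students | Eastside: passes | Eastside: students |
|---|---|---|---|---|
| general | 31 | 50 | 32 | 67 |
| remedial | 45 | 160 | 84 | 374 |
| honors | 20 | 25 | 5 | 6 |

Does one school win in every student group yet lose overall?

No

General: Northgate 31/50 = 62.0%, Eastside 32/67 = 47.8% → Northgate
Remedial: Northgate 45/160 = 28.1%, Eastside 84/374 = 22.5% → Northgate
Honors: Northgate 20/25 = 80.0%, Eastside 5/6 = 83.3% → Eastside
Overall: Northgate 96/235 = 40.9%, Eastside 121/447 = 27.1% → Northgate
Neither sweeps: Northgate wins 2 of 3 groups, Eastside wins 1. Northgate wins overall but not every group — no Simpson reversal.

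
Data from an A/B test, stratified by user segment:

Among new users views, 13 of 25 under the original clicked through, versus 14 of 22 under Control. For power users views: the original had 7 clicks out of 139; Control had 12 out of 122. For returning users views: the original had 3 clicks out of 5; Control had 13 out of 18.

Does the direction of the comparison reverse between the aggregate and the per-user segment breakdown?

No

New users: the original 13/25 = 52.0%, Control 14/22 = 63.6% → Control
Power users: the original 7/139 = 5.0%, Control 12/122 = 9.8% → Control
Returning users: the original 3/5 = 60.0%, Control 13/18 = 72.2% → Control
Overall: the original 23/169 = 13.6%, Control 39/162 = 24.1% → Control
Control wins overall and in every user group — no reversal.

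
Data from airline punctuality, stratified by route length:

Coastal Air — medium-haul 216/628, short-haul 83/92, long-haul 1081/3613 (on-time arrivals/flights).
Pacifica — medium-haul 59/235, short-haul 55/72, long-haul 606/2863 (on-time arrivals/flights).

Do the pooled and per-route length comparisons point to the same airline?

Medium-haul: Coastal Air 216/628 = 34.4%, Pacifica 59/235 = 25.1% → Coastal Air
Short-haul: Coastal Air 83/92 = 90.2%, Pacifica 55/72 = 76.4% → Coastal Air
Long-haul: Coastal Air 1081/3613 = 29.9%, Pacifica 606/2863 = 21.2% → Coastal Air
Overall: Coastal Air 1380/4333 = 31.8%, Pacifica 720/3170 = 22.7% → Coastal Air
Coastal Air wins overall and in every route group — no reversal.

Yes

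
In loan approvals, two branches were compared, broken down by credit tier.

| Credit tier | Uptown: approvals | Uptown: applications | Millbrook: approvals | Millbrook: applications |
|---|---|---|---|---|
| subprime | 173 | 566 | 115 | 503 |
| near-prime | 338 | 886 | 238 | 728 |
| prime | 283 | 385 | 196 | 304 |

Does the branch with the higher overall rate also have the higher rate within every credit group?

Subprime: Uptown 173/566 = 30.6%, Millbrook 115/503 = 22.9% → Uptown
Near-prime: Uptown 338/886 = 38.1%, Millbrook 238/728 = 32.7% → Uptown
Prime: Uptown 283/385 = 73.5%, Millbrook 196/304 = 64.5% → Uptown
Overall: Uptown 794/1837 = 43.2%, Millbrook 549/1535 = 35.8% → Uptown
Uptown wins overall and in every credit group — no reversal.

Yes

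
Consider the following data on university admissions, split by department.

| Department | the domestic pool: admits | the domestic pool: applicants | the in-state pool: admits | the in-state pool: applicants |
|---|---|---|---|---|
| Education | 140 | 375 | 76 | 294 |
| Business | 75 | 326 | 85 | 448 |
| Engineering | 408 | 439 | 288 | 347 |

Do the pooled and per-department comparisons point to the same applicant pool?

Education: the domestic pool 140/375 = 37.3%, the in-state pool 76/294 = 25.9% → the domestic pool
Business: the domestic pool 75/326 = 23.0%, the in-state pool 85/448 = 19.0% → the domestic pool
Engineering: the domestic pool 408/439 = 92.9%, the in-state pool 288/347 = 83.0% → the domestic pool
Overall: the domestic pool 623/1140 = 54.6%, the in-state pool 449/1089 = 41.2% → the domestic pool
The domestic pool wins overall and in every department group — no reversal.

Yes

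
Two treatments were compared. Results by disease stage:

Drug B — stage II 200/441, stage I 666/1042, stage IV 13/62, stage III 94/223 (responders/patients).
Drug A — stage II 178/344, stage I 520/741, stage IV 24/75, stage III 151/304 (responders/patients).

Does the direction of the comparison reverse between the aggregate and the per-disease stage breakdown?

No

Stage II: Drug B 200/441 = 45.4%, Drug A 178/344 = 51.7% → Drug A
Stage I: Drug B 666/1042 = 63.9%, Drug A 520/741 = 70.2% → Drug A
Stage IV: Drug B 13/62 = 21.0%, Drug A 24/75 = 32.0% → Drug A
Stage III: Drug B 94/223 = 42.2%, Drug A 151/304 = 49.7% → Drug A
Overall: Drug B 973/1768 = 55.0%, Drug A 873/1464 = 59.6% → Drug A
Drug A wins overall and in every disease group — no reversal.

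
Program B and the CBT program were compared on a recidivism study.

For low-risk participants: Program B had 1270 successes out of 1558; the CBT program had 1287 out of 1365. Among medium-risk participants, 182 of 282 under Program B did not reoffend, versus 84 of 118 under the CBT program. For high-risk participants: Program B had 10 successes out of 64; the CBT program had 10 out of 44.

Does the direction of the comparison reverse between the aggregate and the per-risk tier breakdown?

No

Low-risk: Program B 1270/1558 = 81.5%, the CBT program 1287/1365 = 94.3% → the CBT program
Medium-risk: Program B 182/282 = 64.5%, the CBT program 84/118 = 71.2% → the CBT program
High-risk: Program B 10/64 = 15.6%, the CBT program 10/44 = 22.7% → the CBT program
Overall: Program B 1462/1904 = 76.8%, the CBT program 1381/1527 = 90.4% → the CBT program
The CBT program wins overall and in every risk group — no reversal.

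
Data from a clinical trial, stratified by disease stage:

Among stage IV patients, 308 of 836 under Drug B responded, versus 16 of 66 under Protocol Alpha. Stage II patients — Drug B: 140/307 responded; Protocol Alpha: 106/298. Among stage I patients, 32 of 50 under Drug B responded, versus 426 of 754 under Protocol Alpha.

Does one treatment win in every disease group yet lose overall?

Yes

Stage IV: Drug B 308/836 = 36.8%, Protocol Alpha 16/66 = 24.2% → Drug B
Stage II: Drug B 140/307 = 45.6%, Protocol Alpha 106/298 = 35.6% → Drug B
Stage I: Drug B 32/50 = 64.0%, Protocol Alpha 426/754 = 56.5% → Drug B
Overall: Drug B 480/1193 = 40.2%, Protocol Alpha 548/1118 = 49.0% → Protocol Alpha
Drug B wins each disease group but Protocol Alpha wins overall — the comparison reverses. Drug B's patients skew toward stage IV, which has a lower base rate.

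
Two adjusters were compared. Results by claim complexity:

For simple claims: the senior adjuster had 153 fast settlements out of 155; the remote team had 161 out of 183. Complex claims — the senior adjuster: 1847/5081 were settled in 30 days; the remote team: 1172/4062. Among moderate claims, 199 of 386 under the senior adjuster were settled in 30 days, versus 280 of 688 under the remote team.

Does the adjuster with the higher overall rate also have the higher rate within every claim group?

Yes

Simple: the senior adjuster 153/155 = 98.7%, the remote team 161/183 = 88.0% → the senior adjuster
Complex: the senior adjuster 1847/5081 = 36.4%, the remote team 1172/4062 = 28.9% → the senior adjuster
Moderate: the senior adjuster 199/386 = 51.6%, the remote team 280/688 = 40.7% → the senior adjuster
Overall: the senior adjuster 2199/5622 = 39.1%, the remote team 1613/4933 = 32.7% → the senior adjuster
The senior adjuster wins overall and in every claim group — no reversal.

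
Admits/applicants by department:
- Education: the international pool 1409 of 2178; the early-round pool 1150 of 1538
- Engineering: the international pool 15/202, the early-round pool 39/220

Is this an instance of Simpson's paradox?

Education: the international pool 1409/2178 = 64.7%, the early-round pool 1150/1538 = 74.8% → the early-round pool
Engineering: the international pool 15/202 = 7.4%, the early-round pool 39/220 = 17.7% → the early-round pool
Overall: the international pool 1424/2380 = 59.8%, the early-round pool 1189/1758 = 67.6% → the early-round pool
The early-round pool wins overall and in every department group — no reversal.

No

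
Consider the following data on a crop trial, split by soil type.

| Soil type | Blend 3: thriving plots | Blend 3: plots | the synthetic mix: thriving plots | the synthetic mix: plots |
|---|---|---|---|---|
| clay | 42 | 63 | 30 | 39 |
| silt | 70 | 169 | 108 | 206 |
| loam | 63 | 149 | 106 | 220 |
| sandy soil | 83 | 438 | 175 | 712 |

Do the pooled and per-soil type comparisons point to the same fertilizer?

Clay: Blend 3 42/63 = 66.7%, the synthetic mix 30/39 = 76.9% → the synthetic mix
Silt: Blend 3 70/169 = 41.4%, the synthetic mix 108/206 = 52.4% → the synthetic mix
Loam: Blend 3 63/149 = 42.3%, the synthetic mix 106/220 = 48.2% → the synthetic mix
Sandy soil: Blend 3 83/438 = 18.9%, the synthetic mix 175/712 = 24.6% → the synthetic mix
Overall: Blend 3 258/819 = 31.5%, the synthetic mix 419/1177 = 35.6% → the synthetic mix
The synthetic mix wins overall and in every soil group — no reversal.

Yes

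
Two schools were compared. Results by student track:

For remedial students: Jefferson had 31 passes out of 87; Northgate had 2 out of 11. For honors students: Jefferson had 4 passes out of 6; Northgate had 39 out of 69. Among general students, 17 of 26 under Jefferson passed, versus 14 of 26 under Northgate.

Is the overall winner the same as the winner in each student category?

Remedial: Jefferson 31/87 = 35.6%, Northgate 2/11 = 18.2% → Jefferson
Honors: Jefferson 4/6 = 66.7%, Northgate 39/69 = 56.5% → Jefferson
General: Jefferson 17/26 = 65.4%, Northgate 14/26 = 53.8% → Jefferson
Overall: Jefferson 52/119 = 43.7%, Northgate 55/106 = 51.9% → Northgate
Jefferson wins each student group but Northgate wins overall — the comparison reverses. Jefferson's students skew toward remedial, which has a lower base rate.

No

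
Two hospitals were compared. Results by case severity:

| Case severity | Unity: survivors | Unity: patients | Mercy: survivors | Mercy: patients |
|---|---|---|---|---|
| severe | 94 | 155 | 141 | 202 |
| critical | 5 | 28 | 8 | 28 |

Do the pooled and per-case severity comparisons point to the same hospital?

Severe: Unity 94/155 = 60.6%, Mercy 141/202 = 69.8% → Mercy
Critical: Unity 5/28 = 17.9%, Mercy 8/28 = 28.6% → Mercy
Overall: Unity 99/183 = 54.1%, Mercy 149/230 = 64.8% → Mercy
Mercy wins overall and in every case group — no reversal.

Yes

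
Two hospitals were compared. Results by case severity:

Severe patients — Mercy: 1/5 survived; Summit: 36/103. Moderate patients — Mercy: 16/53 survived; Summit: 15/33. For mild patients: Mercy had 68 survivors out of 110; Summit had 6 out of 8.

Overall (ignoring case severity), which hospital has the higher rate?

Severe: Mercy 1/5 = 20.0%, Summit 36/103 = 35.0% → Summit
Moderate: Mercy 16/53 = 30.2%, Summit 15/33 = 45.5% → Summit
Mild: Mercy 68/110 = 61.8%, Summit 6/8 = 75.0% → Summit
Overall: Mercy 85/168 = 50.6%, Summit 57/144 = 39.6% → Mercy
(Summit wins every case group but Mercy wins overall — Summit's patients skew toward the low-rate severe group.)

Mercy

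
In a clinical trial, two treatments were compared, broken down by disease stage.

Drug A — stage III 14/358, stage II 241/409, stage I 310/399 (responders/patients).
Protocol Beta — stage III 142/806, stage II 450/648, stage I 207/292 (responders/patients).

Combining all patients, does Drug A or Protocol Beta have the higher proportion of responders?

Stage III: Drug A 14/358 = 3.9%, Protocol Beta 142/806 = 17.6% → Protocol Beta
Stage II: Drug A 241/409 = 58.9%, Protocol Beta 450/648 = 69.4% → Protocol Beta
Stage I: Drug A 310/399 = 77.7%, Protocol Beta 207/292 = 70.9% → Drug A
Overall: Drug A 565/1166 = 48.5%, Protocol Beta 799/1746 = 45.8% → Drug A
(Neither sweeps every disease group, but Drug A has the higher pooled rate.)

Drug A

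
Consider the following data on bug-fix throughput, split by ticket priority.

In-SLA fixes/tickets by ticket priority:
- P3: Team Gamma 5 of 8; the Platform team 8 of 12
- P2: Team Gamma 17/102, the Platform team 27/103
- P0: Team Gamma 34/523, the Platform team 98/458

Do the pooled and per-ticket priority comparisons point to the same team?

Yes

P3: Team Gamma 5/8 = 62.5%, the Platform team 8/12 = 66.7% → the Platform team
P2: Team Gamma 17/102 = 16.7%, the Platform team 27/103 = 26.2% → the Platform team
P0: Team Gamma 34/523 = 6.5%, the Platform team 98/458 = 21.4% → the Platform team
Overall: Team Gamma 56/633 = 8.8%, the Platform team 133/573 = 23.2% → the Platform team
The Platform team wins overall and in every ticket group — no reversal.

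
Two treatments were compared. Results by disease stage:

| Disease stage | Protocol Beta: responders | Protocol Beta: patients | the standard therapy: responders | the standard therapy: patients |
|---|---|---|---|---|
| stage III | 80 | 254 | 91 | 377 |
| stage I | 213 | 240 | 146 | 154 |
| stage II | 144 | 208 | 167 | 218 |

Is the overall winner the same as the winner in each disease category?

No

Stage III: Protocol Beta 80/254 = 31.5%, the standard therapy 91/377 = 24.1% → Protocol Beta
Stage I: Protocol Beta 213/240 = 88.8%, the standard therapy 146/154 = 94.8% → the standard therapy
Stage II: Protocol Beta 144/208 = 69.2%, the standard therapy 167/218 = 76.6% → the standard therapy
Overall: Protocol Beta 437/702 = 62.3%, the standard therapy 404/749 = 53.9% → Protocol Beta
Neither sweeps: Protocol Beta wins 1 of 3 groups, the standard therapy wins 2. Protocol Beta wins overall but not every group — no Simpson reversal.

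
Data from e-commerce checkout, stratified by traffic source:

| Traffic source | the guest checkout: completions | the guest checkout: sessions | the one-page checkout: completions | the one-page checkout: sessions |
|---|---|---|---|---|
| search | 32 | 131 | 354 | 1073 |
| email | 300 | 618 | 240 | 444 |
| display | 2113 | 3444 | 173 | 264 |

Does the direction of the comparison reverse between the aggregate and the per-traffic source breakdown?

Search: the guest checkout 32/131 = 24.4%, the one-page checkout 354/1073 = 33.0% → the one-page checkout
Email: the guest checkout 300/618 = 48.5%, the one-page checkout 240/444 = 54.1% → the one-page checkout
Display: the guest checkout 2113/3444 = 61.4%, the one-page checkout 173/264 = 65.5% → the one-page checkout
Overall: the guest checkout 2445/4193 = 58.3%, the one-page checkout 767/1781 = 43.1% → the guest checkout
The one-page checkout wins each traffic group but the guest checkout wins overall — the comparison reverses. The one-page checkout's sessions skew toward search, which has a lower base rate.

Yes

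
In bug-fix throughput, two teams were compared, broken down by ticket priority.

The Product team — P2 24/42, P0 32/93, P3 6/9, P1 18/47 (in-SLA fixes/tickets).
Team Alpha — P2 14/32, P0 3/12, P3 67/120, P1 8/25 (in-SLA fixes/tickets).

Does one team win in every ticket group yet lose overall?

P2: the Product team 24/42 = 57.1%, Team Alpha 14/32 = 43.8% → the Product team
P0: the Product team 32/93 = 34.4%, Team Alpha 3/12 = 25.0% → the Product team
P3: the Product team 6/9 = 66.7%, Team Alpha 67/120 = 55.8% → the Product team
P1: the Product team 18/47 = 38.3%, Team Alpha 8/25 = 32.0% → the Product team
Overall: the Product team 80/191 = 41.9%, Team Alpha 92/189 = 48.7% → Team Alpha
The Product team wins each ticket group but Team Alpha wins overall — the comparison reverses. The Product team's tickets skew toward P0, which has a lower base rate.

Yes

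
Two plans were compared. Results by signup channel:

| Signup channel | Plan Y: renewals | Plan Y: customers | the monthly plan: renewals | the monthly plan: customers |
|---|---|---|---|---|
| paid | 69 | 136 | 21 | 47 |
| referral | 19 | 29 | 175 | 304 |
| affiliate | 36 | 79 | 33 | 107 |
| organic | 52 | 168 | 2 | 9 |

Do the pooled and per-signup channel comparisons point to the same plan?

Paid: Plan Y 69/136 = 50.7%, the monthly plan 21/47 = 44.7% → Plan Y
Referral: Plan Y 19/29 = 65.5%, the monthly plan 175/304 = 57.6% → Plan Y
Affiliate: Plan Y 36/79 = 45.6%, the monthly plan 33/107 = 30.8% → Plan Y
Organic: Plan Y 52/168 = 31.0%, the monthly plan 2/9 = 22.2% → Plan Y
Overall: Plan Y 176/412 = 42.7%, the monthly plan 231/467 = 49.5% → the monthly plan
Plan Y wins each signup group but the monthly plan wins overall — the comparison reverses. Plan Y's customers skew toward organic, which has a lower base rate.

No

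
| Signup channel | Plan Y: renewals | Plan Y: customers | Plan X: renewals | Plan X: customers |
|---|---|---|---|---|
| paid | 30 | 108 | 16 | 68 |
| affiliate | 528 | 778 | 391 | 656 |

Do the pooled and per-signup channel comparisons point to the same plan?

Yes

Paid: Plan Y 30/108 = 27.8%, Plan X 16/68 = 23.5% → Plan Y
Affiliate: Plan Y 528/778 = 67.9%, Plan X 391/656 = 59.6% → Plan Y
Overall: Plan Y 558/886 = 63.0%, Plan X 407/724 = 56.2% → Plan Y
Plan Y wins overall and in every signup group — no reversal.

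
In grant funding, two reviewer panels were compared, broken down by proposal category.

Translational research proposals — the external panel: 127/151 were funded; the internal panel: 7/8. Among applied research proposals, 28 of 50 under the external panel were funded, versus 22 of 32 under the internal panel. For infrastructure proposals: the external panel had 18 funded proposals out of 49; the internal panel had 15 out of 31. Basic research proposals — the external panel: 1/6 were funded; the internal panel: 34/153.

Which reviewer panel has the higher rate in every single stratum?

the internal panel

Translational research: the external panel 127/151 = 84.1%, the internal panel 7/8 = 87.5% → the internal panel
Applied research: the external panel 28/50 = 56.0%, the internal panel 22/32 = 68.8% → the internal panel
Infrastructure: the external panel 18/49 = 36.7%, the internal panel 15/31 = 48.4% → the internal panel
Basic research: the external panel 1/6 = 16.7%, the internal panel 34/153 = 22.2% → the internal panel
The internal panel has the higher rate in all 4 groups.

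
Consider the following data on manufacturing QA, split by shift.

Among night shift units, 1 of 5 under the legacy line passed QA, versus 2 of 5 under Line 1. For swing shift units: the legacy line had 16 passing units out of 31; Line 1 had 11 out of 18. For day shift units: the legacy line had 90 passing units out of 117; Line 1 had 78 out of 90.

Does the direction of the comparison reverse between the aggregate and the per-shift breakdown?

Night shift: the legacy line 1/5 = 20.0%, Line 1 2/5 = 40.0% → Line 1
Swing shift: the legacy line 16/31 = 51.6%, Line 1 11/18 = 61.1% → Line 1
Day shift: the legacy line 90/117 = 76.9%, Line 1 78/90 = 86.7% → Line 1
Overall: the legacy line 107/153 = 69.9%, Line 1 91/113 = 80.5% → Line 1
Line 1 wins overall and in every shift group — no reversal.

No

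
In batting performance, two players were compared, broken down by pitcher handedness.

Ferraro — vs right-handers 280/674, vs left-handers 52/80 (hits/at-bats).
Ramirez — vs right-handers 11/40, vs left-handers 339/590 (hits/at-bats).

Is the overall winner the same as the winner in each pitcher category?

Vs right-handers: Ferraro 280/674 = 41.5%, Ramirez 11/40 = 27.5% → Ferraro
Vs left-handers: Ferraro 52/80 = 65.0%, Ramirez 339/590 = 57.5% → Ferraro
Overall: Ferraro 332/754 = 44.0%, Ramirez 350/630 = 55.6% → Ramirez
Ferraro wins each pitcher group but Ramirez wins overall — the comparison reverses. Ferraro's at-bats skew toward vs right-handers, which has a lower base rate.

No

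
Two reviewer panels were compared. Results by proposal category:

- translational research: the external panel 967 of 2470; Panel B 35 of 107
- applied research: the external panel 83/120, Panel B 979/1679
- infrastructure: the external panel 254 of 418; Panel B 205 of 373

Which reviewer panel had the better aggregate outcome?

Panel B

Translational research: the external panel 967/2470 = 39.1%, Panel B 35/107 = 32.7% → the external panel
Applied research: the external panel 83/120 = 69.2%, Panel B 979/1679 = 58.3% → the external panel
Infrastructure: the external panel 254/418 = 60.8%, Panel B 205/373 = 55.0% → the external panel
Overall: the external panel 1304/3008 = 43.4%, Panel B 1219/2159 = 56.5% → Panel B
(The external panel wins every proposal group but Panel B wins overall — the external panel's proposals skew toward the low-rate translational research group.)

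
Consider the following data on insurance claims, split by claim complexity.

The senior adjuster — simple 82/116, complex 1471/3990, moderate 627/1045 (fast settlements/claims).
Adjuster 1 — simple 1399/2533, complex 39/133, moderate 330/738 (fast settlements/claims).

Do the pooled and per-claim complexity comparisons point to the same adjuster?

Simple: the senior adjuster 82/116 = 70.7%, Adjuster 1 1399/2533 = 55.2% → the senior adjuster
Complex: the senior adjuster 1471/3990 = 36.9%, Adjuster 1 39/133 = 29.3% → the senior adjuster
Moderate: the senior adjuster 627/1045 = 60.0%, Adjuster 1 330/738 = 44.7% → the senior adjuster
Overall: the senior adjuster 2180/5151 = 42.3%, Adjuster 1 1768/3404 = 51.9% → Adjuster 1
The senior adjuster wins each claim group but Adjuster 1 wins overall — the comparison reverses. The senior adjuster's claims skew toward complex, which has a lower base rate.

No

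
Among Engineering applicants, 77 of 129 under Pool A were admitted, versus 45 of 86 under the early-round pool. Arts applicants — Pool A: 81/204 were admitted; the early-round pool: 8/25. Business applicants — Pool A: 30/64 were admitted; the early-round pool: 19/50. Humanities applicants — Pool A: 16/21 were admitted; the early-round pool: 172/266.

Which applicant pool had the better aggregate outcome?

the early-round pool

Engineering: Pool A 77/129 = 59.7%, the early-round pool 45/86 = 52.3% → Pool A
Arts: Pool A 81/204 = 39.7%, the early-round pool 8/25 = 32.0% → Pool A
Business: Pool A 30/64 = 46.9%, the early-round pool 19/50 = 38.0% → Pool A
Humanities: Pool A 16/21 = 76.2%, the early-round pool 172/266 = 64.7% → Pool A
Overall: Pool A 204/418 = 48.8%, the early-round pool 244/427 = 57.1% → the early-round pool
(Pool A wins every department group but the early-round pool wins overall — Pool A's applicants skew toward the low-rate Arts group.)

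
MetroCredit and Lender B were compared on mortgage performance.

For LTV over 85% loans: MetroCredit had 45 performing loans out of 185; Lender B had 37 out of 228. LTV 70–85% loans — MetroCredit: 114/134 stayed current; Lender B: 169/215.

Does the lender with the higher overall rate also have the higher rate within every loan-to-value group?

LTV over 85%: MetroCredit 45/185 = 24.3%, Lender B 37/228 = 16.2% → MetroCredit
LTV 70–85%: MetroCredit 114/134 = 85.1%, Lender B 169/215 = 78.6% → MetroCredit
Overall: MetroCredit 159/319 = 49.8%, Lender B 206/443 = 46.5% → MetroCredit
MetroCredit wins overall and in every loan-to-value group — no reversal.

Yes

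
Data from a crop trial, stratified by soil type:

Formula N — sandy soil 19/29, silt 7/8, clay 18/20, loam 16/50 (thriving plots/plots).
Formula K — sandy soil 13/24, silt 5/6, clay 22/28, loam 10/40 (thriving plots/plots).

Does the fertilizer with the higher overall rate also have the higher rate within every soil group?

Yes

Sandy soil: Formula N 19/29 = 65.5%, Formula K 13/24 = 54.2% → Formula N
Silt: Formula N 7/8 = 87.5%, Formula K 5/6 = 83.3% → Formula N
Clay: Formula N 18/20 = 90.0%, Formula K 22/28 = 78.6% → Formula N
Loam: Formula N 16/50 = 32.0%, Formula K 10/40 = 25.0% → Formula N
Overall: Formula N 60/107 = 56.1%, Formula K 50/98 = 51.0% → Formula N
Formula N wins overall and in every soil group — no reversal.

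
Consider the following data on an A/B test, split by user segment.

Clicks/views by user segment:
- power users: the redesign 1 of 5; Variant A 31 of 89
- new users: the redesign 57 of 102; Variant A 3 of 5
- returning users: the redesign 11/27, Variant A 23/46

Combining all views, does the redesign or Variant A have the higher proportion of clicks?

Power users: the redesign 1/5 = 20.0%, Variant A 31/89 = 34.8% → Variant A
New users: the redesign 57/102 = 55.9%, Variant A 3/5 = 60.0% → Variant A
Returning users: the redesign 11/27 = 40.7%, Variant A 23/46 = 50.0% → Variant A
Overall: the redesign 69/134 = 51.5%, Variant A 57/140 = 40.7% → the redesign
(Variant A wins every user group but the redesign wins overall — Variant A's views skew toward the low-rate power users group.)

the redesign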